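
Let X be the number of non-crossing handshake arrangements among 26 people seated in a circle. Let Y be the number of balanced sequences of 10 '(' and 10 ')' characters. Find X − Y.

Non-crossing handshake pairings of 2n people are counted by C_n; 26 people gives n = 13. So X = C_13 = 742900.
Balanced strings of n pairs of brackets are counted by C_n; here n = 10. So Y = C_10 = 16796.
X − Y = 742900 − 16796 = 726104.

726104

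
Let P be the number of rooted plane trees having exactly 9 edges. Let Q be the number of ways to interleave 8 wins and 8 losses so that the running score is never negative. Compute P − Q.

3432

Rooted ordered trees with n edges are counted by C_n; here n = 9. So P = C_9 = 4862.
Ballot sequences with n votes each where one side never trails are Dyck words, counted by C_n; here n = 8. So Q = C_8 = 1430.
P − Q = 4862 − 1430 = 3432.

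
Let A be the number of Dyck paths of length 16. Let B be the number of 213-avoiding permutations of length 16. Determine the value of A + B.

Dyck paths of semilength n (length 2n) are counted by C_n; here n = 8. So A = C_8 = 1430.
For any fixed pattern of length 3, the pattern-avoiding permutations of [16] number C_16. So B = C_16 = 35357670.
A + B = 1430 + 35357670 = 35359100.

35359100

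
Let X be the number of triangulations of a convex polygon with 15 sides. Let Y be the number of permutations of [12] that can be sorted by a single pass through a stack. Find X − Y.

Triangulations of a convex m-gon are counted by C_{m−2}; with m = 15 this is C_13. So X = C_13 = 742900.
Stack-sortable permutations are exactly the 231-avoiding ones, counted by C_n; here n = 12. So Y = C_12 = 208012.
X − Y = 742900 − 208012 = 534888.

534888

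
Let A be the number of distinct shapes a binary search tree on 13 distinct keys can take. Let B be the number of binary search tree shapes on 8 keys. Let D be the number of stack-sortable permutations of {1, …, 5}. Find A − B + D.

Binary trees (left/right distinguished) on n nodes are counted by C_n; here n = 13. So A = C_13 = 742900.
There are C_n binary search tree shapes on n keys; with n = 8 that is C_8. So B = C_8 = 1430.
Stack-sortable permutations are exactly the 231-avoiding ones, counted by C_n; here n = 5. So D = C_5 = 42.
A − B + D = 742900 − 1430 + 42 = 741512.

741512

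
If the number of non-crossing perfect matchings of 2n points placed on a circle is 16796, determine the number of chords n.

10

Non-crossing pairings of 2n points on a circle are counted by C_n, and C_10 = 16796.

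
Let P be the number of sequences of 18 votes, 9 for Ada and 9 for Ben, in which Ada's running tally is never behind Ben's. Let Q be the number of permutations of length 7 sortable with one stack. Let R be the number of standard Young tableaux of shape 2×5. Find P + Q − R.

5249

Ballot sequences with n votes each where one side never trails are Dyck words, counted by C_n; here n = 9. So P = C_9 = 4862.
Stack-sortable permutations are exactly the 231-avoiding ones, counted by C_n; here n = 7. So Q = C_7 = 429.
Standard Young tableaux of shape 2×n are counted by C_n; here n = 5. So R = C_5 = 42.
P + Q − R = 4862 + 429 − 42 = 5249.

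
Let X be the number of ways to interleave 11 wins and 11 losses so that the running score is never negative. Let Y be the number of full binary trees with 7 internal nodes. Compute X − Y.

Ballot sequences with n votes each where one side never trails are Dyck words, counted by C_n; here n = 11. So X = C_11 = 58786.
The number of full binary trees on 7 internal nodes is the Catalan number C_7. So Y = C_7 = 429.
X − Y = 58786 − 429 = 58357.

58357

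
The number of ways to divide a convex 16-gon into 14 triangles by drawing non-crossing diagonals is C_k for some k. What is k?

14

A convex 16-gon is triangulated into 14 triangles, and the number of such triangulations is the Catalan number C_{16−2} = C_14.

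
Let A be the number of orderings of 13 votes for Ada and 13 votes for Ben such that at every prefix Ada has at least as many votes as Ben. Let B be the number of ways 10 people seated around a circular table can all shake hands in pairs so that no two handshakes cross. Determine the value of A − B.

Ballot sequences with n votes each where one side never trails are Dyck words, counted by C_n; here n = 13. So A = C_13 = 742900.
With 10 = 2·5 people, non-crossing handshake pairings are non-crossing perfect matchings on a circle, counted by C_5. So B = C_5 = 42.
A − B = 742900 − 42 = 742858.

742858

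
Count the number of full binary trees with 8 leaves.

A full binary tree with L leaves has L−1 internal nodes and is counted by C_{L−1}; L = 8 gives C_7.
C_7 = C(14,7)/8 = 3432/8 = 429.

429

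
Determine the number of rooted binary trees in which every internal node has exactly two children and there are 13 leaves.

A full binary tree with L leaves has L−1 internal nodes and is counted by C_{L−1}; L = 13 gives C_12.
C_12 = C(24,12)/13 = 2704156/13 = 208012.

208012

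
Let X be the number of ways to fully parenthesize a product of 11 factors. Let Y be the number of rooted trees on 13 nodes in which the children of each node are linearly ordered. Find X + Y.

Ways to associate a product of 11 factors correspond to binary trees on 11 leaves, so the count is C_10. So X = C_10 = 16796.
A rooted plane tree on 13 nodes has 12 edges, and such trees are counted by C_12. So Y = C_12 = 208012.
X + Y = 16796 + 208012 = 224808.

224808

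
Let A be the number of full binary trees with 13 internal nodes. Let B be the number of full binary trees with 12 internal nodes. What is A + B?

950912

Full binary trees with n internal nodes are counted by C_n; here n = 13. So A = C_13 = 742900.
The number of full binary trees on 12 internal nodes is the Catalan number C_12. So B = C_12 = 208012.
A + B = 742900 + 208012 = 950912.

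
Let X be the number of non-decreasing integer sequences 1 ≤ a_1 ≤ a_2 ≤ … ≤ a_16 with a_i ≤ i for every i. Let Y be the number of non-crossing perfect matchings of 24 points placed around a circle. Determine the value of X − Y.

35149658

Weakly increasing sequences with a_i ≤ i biject with Dyck paths of semilength 16, so there are C_16. So X = C_16 = 35357670.
Pairing 24 circle points by 12 non-crossing chords gives C_12 matchings. So Y = C_12 = 208012.
X − Y = 35357670 − 208012 = 35149658.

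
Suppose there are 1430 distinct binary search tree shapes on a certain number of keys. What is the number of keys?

Binary search tree shapes on n keys are counted by C_n. Since C_8 = 1430, the index is 8.

8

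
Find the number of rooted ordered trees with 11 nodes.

A rooted plane tree on 11 nodes has 10 edges, and such trees are counted by C_10.
C_10 = C(20,10)/11 = 184756/11 = 16796.

16796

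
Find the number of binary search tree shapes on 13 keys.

742900

Binary trees (left/right distinguished) on n nodes are counted by C_n; here n = 13.
C_13 = C(26,13)/14 = 10400600/14 = 742900.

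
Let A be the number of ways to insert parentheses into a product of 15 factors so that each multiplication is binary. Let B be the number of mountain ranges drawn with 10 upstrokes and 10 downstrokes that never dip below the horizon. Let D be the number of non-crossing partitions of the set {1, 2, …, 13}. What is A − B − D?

1914744

Bracketing 15 factors into binary products is counted by C_{15−1} = C_14. So A = C_14 = 2674440.
Paths of 10 up- and 10 down-steps that never dip below the axis are Dyck paths; their count is C_10. So B = C_10 = 16796.
Non-crossing partitions of an n-element set are counted by C_n; here n = 13. So D = C_13 = 742900.
A − B − D = 2674440 − 16796 − 742900 = 1914744.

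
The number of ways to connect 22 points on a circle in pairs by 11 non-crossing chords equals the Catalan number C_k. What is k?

Pairing 22 circle points by 11 non-crossing chords gives C_11 matchings.

11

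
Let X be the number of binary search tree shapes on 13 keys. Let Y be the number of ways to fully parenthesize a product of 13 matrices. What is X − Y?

534888

Binary trees (left/right distinguished) on n nodes are counted by C_n; here n = 13. So X = C_13 = 742900.
Ways to associate a product of 13 factors correspond to binary trees on 13 leaves, so the count is C_12. So Y = C_12 = 208012.
X − Y = 742900 − 208012 = 534888.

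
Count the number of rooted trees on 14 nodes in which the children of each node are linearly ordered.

742900

A rooted plane tree on 14 nodes has 13 edges, and such trees are counted by C_13.
C_13 = 742900.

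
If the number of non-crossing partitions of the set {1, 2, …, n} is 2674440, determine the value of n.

14

Non-crossing partitions of [n] are counted by C_n. The Catalan number equal to 2674440 is C_14.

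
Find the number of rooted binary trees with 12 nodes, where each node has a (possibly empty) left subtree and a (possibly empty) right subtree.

208012

There are C_n binary search tree shapes on n keys; with n = 12 that is C_12.
C_12 = C(24,12)/13 = 2704156/13 = 208012.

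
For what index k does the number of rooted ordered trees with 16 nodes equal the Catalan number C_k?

Rooted ordered (plane) trees on m nodes have m−1 edges and are counted by C_{m−1}; m = 16 gives C_15.

15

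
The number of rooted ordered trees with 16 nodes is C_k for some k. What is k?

15

A rooted plane tree on 16 nodes has 15 edges, and such trees are counted by C_15.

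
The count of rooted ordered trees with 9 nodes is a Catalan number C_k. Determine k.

8

A rooted plane tree on 9 nodes has 8 edges, and such trees are counted by C_8.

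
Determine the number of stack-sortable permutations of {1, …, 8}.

By Knuth's characterisation, the stack-sortable permutations of length 8 are the 231-avoiders, numbering C_8.
C_8 = 1430.

1430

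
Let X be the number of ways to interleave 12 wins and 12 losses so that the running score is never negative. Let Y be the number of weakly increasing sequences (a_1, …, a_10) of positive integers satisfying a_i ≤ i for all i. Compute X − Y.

Ballot sequences with n votes each where one side never trails are Dyck words, counted by C_n; here n = 12. So X = C_12 = 208012.
Such sub-staircase sequences of length n are counted by C_n; here n = 10. So Y = C_10 = 16796.
X − Y = 208012 − 16796 = 191216.

191216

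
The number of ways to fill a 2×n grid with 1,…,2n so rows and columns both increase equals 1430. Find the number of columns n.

Standard Young tableaux of shape 2×n are counted by C_n, and C_8 = 1430.

8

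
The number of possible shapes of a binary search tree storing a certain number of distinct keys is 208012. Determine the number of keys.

12

Binary search tree shapes on n keys are counted by C_n, and C_12 = 208012.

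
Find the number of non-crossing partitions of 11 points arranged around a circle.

58786

The non-crossing partitions of [11] form a lattice of size C_11.
C_11 = C_10 · 2(2·10+1)/(10+2) = 16796 · 42/12 = 58786.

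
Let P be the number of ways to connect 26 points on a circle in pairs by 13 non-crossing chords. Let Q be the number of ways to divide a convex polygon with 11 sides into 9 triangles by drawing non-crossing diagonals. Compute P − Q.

738038

Pairing 26 circle points by 13 non-crossing chords gives C_13 matchings. So P = C_13 = 742900.
The number of triangulations of an 11-gon is the Catalan number C_9 (index = sides − 2). So Q = C_9 = 4862.
P − Q = 742900 − 4862 = 738038.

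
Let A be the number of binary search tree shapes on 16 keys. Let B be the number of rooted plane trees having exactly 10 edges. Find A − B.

Rooted binary trees with 16 nodes (each child slot possibly empty) number C_16. So A = C_16 = 35357670.
Rooted ordered trees with n edges are counted by C_n; here n = 10. So B = C_10 = 16796.
A − B = 35357670 − 16796 = 35340874.

35340874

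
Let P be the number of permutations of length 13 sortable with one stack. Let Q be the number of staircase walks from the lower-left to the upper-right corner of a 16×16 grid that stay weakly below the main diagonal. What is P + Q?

36100570

Stack-sortable permutations are exactly the 231-avoiding ones, counted by C_n; here n = 13. So P = C_13 = 742900.
Monotone paths in an n×n grid that stay weakly below the diagonal are counted by C_n; here n = 16. So Q = C_16 = 35357670.
P + Q = 742900 + 35357670 = 36100570.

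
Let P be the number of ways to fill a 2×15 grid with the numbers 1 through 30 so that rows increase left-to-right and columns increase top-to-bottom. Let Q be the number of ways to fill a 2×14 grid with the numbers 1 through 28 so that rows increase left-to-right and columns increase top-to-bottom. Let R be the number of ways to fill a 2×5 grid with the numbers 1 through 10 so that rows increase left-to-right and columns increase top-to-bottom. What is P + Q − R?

By the hook-length formula (or a Dyck-path bijection), SYT of shape 2×15 number C_15. So P = C_15 = 9694845.
Standard Young tableaux of shape 2×n are counted by C_n; here n = 14. So Q = C_14 = 2674440.
By the hook-length formula (or a Dyck-path bijection), SYT of shape 2×5 number C_5. So R = C_5 = 42.
P + Q − R = 9694845 + 2674440 − 42 = 12369243.

12369243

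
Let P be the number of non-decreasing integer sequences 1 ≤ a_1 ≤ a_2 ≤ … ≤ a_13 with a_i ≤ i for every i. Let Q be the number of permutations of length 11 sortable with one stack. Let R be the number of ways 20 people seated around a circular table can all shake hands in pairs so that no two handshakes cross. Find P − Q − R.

Such sub-staircase sequences of length n are counted by C_n; here n = 13. So P = C_13 = 742900.
By Knuth's characterisation, the stack-sortable permutations of length 11 are the 231-avoiders, numbering C_11. So Q = C_11 = 58786.
With 20 = 2·10 people, non-crossing handshake pairings are non-crossing perfect matchings on a circle, counted by C_10. So R = C_10 = 16796.
P − Q − R = 742900 − 58786 − 16796 = 667318.

667318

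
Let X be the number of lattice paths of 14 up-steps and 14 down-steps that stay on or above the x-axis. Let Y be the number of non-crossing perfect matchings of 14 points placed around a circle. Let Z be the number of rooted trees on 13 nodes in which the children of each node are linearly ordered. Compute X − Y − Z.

2465999

A Dyck path with 14 up-steps and 14 down-steps has semilength 14, so there are C_14 of them. So X = C_14 = 2674440.
Pairing 14 circle points by 7 non-crossing chords gives C_7 matchings. So Y = C_7 = 429.
Rooted ordered (plane) trees on m nodes have m−1 edges and are counted by C_{m−1}; m = 13 gives C_12. So Z = C_12 = 208012.
X − Y − Z = 2674440 − 429 − 208012 = 2465999.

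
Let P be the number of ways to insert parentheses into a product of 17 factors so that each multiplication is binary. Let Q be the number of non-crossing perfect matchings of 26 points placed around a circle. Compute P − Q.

34614770

Parenthesizations of m factors correspond to full binary trees with m leaves, counted by C_{m−1}; m = 17 gives C_16. So P = C_16 = 35357670.
Non-crossing perfect matchings of 2n points on a circle are counted by C_n; with 26 points, n = 13. So Q = C_13 = 742900.
P − Q = 35357670 − 742900 = 34614770.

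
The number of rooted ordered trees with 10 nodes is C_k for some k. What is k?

9

Rooted ordered (plane) trees on m nodes have m−1 edges and are counted by C_{m−1}; m = 10 gives C_9.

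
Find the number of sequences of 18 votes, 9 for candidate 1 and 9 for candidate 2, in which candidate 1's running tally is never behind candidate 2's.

Reading a vote for the leader as '(' and for the other as ')' turns such a sequence into a balanced string of 9 pairs, so the count is C_9.
C_9 = C(18,9)/10 = 48620/10 = 4862.

4862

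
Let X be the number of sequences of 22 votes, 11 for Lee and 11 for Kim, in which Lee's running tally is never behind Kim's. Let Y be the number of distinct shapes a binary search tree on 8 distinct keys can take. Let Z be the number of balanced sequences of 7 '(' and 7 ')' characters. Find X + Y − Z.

Ballot sequences with n votes each where one side never trails are Dyck words, counted by C_n; here n = 11. So X = C_11 = 58786.
Rooted binary trees with 8 nodes (each child slot possibly empty) number C_8. So Y = C_8 = 1430.
Balanced strings of n pairs of brackets are counted by C_n; here n = 7. So Z = C_7 = 429.
X + Y − Z = 58786 + 1430 − 429 = 59787.

59787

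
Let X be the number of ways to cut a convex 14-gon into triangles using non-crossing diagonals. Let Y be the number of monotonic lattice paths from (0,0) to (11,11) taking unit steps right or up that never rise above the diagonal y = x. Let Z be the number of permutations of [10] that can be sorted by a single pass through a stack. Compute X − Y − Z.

The number of triangulations of a 14-gon is the Catalan number C_12 (index = sides − 2). So X = C_12 = 208012.
Monotone paths in an n×n grid that stay weakly below the diagonal are counted by C_n; here n = 11. So Y = C_11 = 58786.
By Knuth's characterisation, the stack-sortable permutations of length 10 are the 231-avoiders, numbering C_10. So Z = C_10 = 16796.
X − Y − Z = 208012 − 58786 − 16796 = 132430.

132430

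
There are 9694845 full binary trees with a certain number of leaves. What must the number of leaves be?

16

Full binary trees with L leaves are counted by C_{L−1}, and C_15 = 9694845.
So the index is 15, and the number of leaves is 15 + 1 = 16.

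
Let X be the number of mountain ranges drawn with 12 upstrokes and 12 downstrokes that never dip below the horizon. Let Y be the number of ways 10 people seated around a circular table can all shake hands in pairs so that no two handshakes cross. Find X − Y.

A Dyck path with 12 up-steps and 12 down-steps has semilength 12, so there are C_12 of them. So X = C_12 = 208012.
With 10 = 2·5 people, non-crossing handshake pairings are non-crossing perfect matchings on a circle, counted by C_5. So Y = C_5 = 42.
X − Y = 208012 − 42 = 207970.

207970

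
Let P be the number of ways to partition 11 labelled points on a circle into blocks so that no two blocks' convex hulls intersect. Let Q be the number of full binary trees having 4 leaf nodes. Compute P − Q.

The non-crossing partitions of [11] form a lattice of size C_11. So P = C_11 = 58786.
A full binary tree with L leaves has L−1 internal nodes and is counted by C_{L−1}; L = 4 gives C_3. So Q = C_3 = 5.
P − Q = 58786 − 5 = 58781.

58781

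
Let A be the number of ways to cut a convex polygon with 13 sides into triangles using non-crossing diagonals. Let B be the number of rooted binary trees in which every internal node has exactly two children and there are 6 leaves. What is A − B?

58744

The number of triangulations of a 13-gon is the Catalan number C_11 (index = sides − 2). So A = C_11 = 58786.
Full binary trees with 6 leaves have 6−1 = 5 internal nodes, so there are C_5 of them. So B = C_5 = 42.
A − B = 58786 − 42 = 58744.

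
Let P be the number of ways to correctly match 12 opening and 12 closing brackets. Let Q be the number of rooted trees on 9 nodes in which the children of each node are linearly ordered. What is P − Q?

206582

Balanced strings of n pairs of brackets are counted by C_n; here n = 12. So P = C_12 = 208012.
Rooted ordered (plane) trees on m nodes have m−1 edges and are counted by C_{m−1}; m = 9 gives C_8. So Q = C_8 = 1430.
P − Q = 208012 − 1430 = 206582.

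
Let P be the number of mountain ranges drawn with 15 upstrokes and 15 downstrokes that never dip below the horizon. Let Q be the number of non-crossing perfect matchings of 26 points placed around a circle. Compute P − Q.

Paths of 15 up- and 15 down-steps that never dip below the axis are Dyck paths; their count is C_15. So P = C_15 = 9694845.
Pairing 26 circle points by 13 non-crossing chords gives C_13 matchings. So Q = C_13 = 742900.
P − Q = 9694845 − 742900 = 8951945.

8951945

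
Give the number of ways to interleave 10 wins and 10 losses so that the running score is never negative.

16796

Ballot sequences with n votes each where one side never trails are Dyck words, counted by C_n; here n = 10.
C_10 = C(20,10)/11 = 184756/11 = 16796.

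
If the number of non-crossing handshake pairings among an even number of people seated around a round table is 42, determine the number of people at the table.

Non-crossing handshake pairings of 2n people are counted by C_n; 42 = C_5.
So n = 5, and there are 2n = 10 people.

10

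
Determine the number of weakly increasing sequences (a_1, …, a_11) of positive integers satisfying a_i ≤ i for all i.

58786

Weakly increasing sequences with a_i ≤ i biject with Dyck paths of semilength 11, so there are C_11.
C_11 = C(22,11)/12 = 705432/12 = 58786.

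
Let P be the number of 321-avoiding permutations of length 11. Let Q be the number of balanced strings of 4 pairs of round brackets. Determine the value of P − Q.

For any fixed pattern of length 3, the pattern-avoiding permutations of [11] number C_11. So P = C_11 = 58786.
Balanced strings of n pairs of brackets are counted by C_n; here n = 4. So Q = C_4 = 14.
P − Q = 58786 − 14 = 58772.

58772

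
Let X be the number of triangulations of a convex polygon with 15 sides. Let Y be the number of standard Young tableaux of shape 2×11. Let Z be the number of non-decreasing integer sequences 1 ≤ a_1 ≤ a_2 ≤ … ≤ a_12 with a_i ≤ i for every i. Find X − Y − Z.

Triangulations of a convex m-gon are counted by C_{m−2}; with m = 15 this is C_13. So X = C_13 = 742900.
Standard Young tableaux of shape 2×n are counted by C_n; here n = 11. So Y = C_11 = 58786.
Weakly increasing sequences with a_i ≤ i biject with Dyck paths of semilength 12, so there are C_12. So Z = C_12 = 208012.
X − Y − Z = 742900 − 58786 − 208012 = 476102.

476102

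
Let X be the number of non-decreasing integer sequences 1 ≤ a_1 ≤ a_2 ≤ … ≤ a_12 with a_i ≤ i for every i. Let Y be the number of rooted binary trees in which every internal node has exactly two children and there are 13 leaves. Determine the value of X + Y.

Weakly increasing sequences with a_i ≤ i biject with Dyck paths of semilength 12, so there are C_12. So X = C_12 = 208012.
A full binary tree with L leaves has L−1 internal nodes and is counted by C_{L−1}; L = 13 gives C_12. So Y = C_12 = 208012.
X + Y = 208012 + 208012 = 416024.

416024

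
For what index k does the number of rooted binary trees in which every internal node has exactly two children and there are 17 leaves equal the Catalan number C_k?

A full binary tree with L leaves has L−1 internal nodes and is counted by C_{L−1}; L = 17 gives C_16.

16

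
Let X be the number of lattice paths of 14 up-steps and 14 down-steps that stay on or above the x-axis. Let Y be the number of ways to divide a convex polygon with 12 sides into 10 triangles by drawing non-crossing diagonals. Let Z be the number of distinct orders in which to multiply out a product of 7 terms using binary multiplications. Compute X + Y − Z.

2691104

Dyck paths of semilength n (length 2n) are counted by C_n; here n = 14. So X = C_14 = 2674440.
Triangulations of a convex m-gon are counted by C_{m−2}; with m = 12 this is C_10. So Y = C_10 = 16796.
Parenthesizations of m factors correspond to full binary trees with m leaves, counted by C_{m−1}; m = 7 gives C_6. So Z = C_6 = 132.
X + Y − Z = 2674440 + 16796 − 132 = 2691104.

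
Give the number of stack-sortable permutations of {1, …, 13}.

742900

By Knuth's characterisation, the stack-sortable permutations of length 13 are the 231-avoiders, numbering C_13.
C_13 = C(26,13)/14 = 10400600/14 = 742900.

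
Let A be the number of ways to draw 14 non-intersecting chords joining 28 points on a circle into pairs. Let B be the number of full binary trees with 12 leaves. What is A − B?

2615654

Non-crossing perfect matchings of 2n points on a circle are counted by C_n; with 28 points, n = 14. So A = C_14 = 2674440.
Full binary trees with 12 leaves have 12−1 = 11 internal nodes, so there are C_11 of them. So B = C_11 = 58786.
A − B = 2674440 − 58786 = 2615654.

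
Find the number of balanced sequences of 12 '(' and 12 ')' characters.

208012

Balanced strings of n pairs of brackets are counted by C_n; here n = 12.
C_12 = C(24,12)/13 = 2704156/13 = 208012.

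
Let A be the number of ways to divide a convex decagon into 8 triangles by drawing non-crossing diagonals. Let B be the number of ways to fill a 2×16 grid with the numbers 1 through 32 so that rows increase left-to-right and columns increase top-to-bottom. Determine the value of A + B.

A convex 10-gon is triangulated into 8 triangles, and the number of such triangulations is the Catalan number C_{10−2} = C_8. So A = C_8 = 1430.
By the hook-length formula (or a Dyck-path bijection), SYT of shape 2×16 number C_16. So B = C_16 = 35357670.
A + B = 1430 + 35357670 = 35359100.

35359100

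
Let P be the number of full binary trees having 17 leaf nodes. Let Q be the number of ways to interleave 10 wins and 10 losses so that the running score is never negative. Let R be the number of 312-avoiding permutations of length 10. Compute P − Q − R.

A full binary tree with L leaves has L−1 internal nodes and is counted by C_{L−1}; L = 17 gives C_16. So P = C_16 = 35357670.
Reading a vote for the leader as '(' and for the other as ')' turns such a sequence into a balanced string of 10 pairs, so the count is C_10. So Q = C_10 = 16796.
Permutations of [n] avoiding any single length-3 pattern are counted by C_n; here n = 10. So R = C_10 = 16796.
P − Q − R = 35357670 − 16796 − 16796 = 35324078.

35324078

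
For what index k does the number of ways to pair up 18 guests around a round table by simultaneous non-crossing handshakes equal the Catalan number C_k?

Non-crossing handshake pairings of 2n people are counted by C_n; 18 people gives n = 9.

9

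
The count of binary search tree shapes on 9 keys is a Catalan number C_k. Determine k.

Rooted binary trees with 9 nodes (each child slot possibly empty) number C_9.

9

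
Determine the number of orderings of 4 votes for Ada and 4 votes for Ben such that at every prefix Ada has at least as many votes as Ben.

Ballot sequences with n votes each where one side never trails are Dyck words, counted by C_n; here n = 4.
C_4 = 14.

14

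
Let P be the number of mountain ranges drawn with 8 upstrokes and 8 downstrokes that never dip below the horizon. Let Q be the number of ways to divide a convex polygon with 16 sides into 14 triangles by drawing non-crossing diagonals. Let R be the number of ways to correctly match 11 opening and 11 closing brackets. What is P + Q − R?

A Dyck path with 8 up-steps and 8 down-steps has semilength 8, so there are C_8 of them. So P = C_8 = 1430.
Triangulations of a convex m-gon are counted by C_{m−2}; with m = 16 this is C_14. So Q = C_14 = 2674440.
With 11 pairs the number of balanced bracket strings is the Catalan number C_11. So R = C_11 = 58786.
P + Q − R = 1430 + 2674440 − 58786 = 2617084.

2617084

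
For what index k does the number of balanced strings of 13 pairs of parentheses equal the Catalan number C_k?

A balanced arrangement of 13 bracket pairs is a Dyck word of semilength 13, so the count is C_13.

13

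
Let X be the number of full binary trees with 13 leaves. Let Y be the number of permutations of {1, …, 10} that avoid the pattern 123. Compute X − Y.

191216

A full binary tree with L leaves has L−1 internal nodes and is counted by C_{L−1}; L = 13 gives C_12. So X = C_12 = 208012.
Permutations of [n] avoiding any single length-3 pattern are counted by C_n; here n = 10. So Y = C_10 = 16796.
X − Y = 208012 − 16796 = 191216.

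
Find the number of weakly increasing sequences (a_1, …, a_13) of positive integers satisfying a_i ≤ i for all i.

Such sub-staircase sequences of length n are counted by C_n; here n = 13.
C_13 = C(26,13)/14 = 10400600/14 = 742900.

742900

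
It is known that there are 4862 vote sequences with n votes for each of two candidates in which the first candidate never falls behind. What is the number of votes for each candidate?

9

Such ballot sequences with n votes each are counted by C_n; 4862 = C_9.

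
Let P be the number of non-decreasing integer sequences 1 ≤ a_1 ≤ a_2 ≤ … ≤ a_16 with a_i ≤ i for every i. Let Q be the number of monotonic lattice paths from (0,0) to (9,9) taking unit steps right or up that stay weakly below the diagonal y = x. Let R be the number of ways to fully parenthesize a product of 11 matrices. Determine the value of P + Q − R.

35345736

Weakly increasing sequences with a_i ≤ i biject with Dyck paths of semilength 16, so there are C_16. So P = C_16 = 35357670.
Monotone paths in an n×n grid that stay weakly below the diagonal are counted by C_n; here n = 9. So Q = C_9 = 4862.
Ways to associate a product of 11 factors correspond to binary trees on 11 leaves, so the count is C_10. So R = C_10 = 16796.
P + Q − R = 35357670 + 4862 − 16796 = 35345736.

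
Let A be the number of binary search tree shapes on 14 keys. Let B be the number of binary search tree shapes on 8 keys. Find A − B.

2673010

Binary trees (left/right distinguished) on n nodes are counted by C_n; here n = 14. So A = C_14 = 2674440.
There are C_n binary search tree shapes on n keys; with n = 8 that is C_8. So B = C_8 = 1430.
A − B = 2674440 − 1430 = 2673010.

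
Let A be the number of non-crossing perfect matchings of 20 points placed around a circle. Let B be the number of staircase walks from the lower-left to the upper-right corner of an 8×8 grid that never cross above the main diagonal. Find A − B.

Pairing 20 circle points by 10 non-crossing chords gives C_10 matchings. So A = C_10 = 16796.
Sub-diagonal monotone paths from (0,0) to (8,8) biject with Dyck paths of semilength 8, giving C_8. So B = C_8 = 1430.
A − B = 16796 − 1430 = 15366.

15366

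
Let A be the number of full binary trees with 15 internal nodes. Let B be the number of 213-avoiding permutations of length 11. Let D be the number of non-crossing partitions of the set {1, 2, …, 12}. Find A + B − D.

9545619

The number of full binary trees on 15 internal nodes is the Catalan number C_15. So A = C_15 = 9694845.
For any fixed pattern of length 3, the pattern-avoiding permutations of [11] number C_11. So B = C_11 = 58786.
The non-crossing partitions of [12] form a lattice of size C_12. So D = C_12 = 208012.
A + B − D = 9694845 + 58786 − 208012 = 9545619.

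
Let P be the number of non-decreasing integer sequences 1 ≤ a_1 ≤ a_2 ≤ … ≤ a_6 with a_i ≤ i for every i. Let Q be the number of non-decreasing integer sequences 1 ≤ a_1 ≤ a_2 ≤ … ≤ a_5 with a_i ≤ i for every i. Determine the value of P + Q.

Weakly increasing sequences with a_i ≤ i biject with Dyck paths of semilength 6, so there are C_6. So P = C_6 = 132.
Such sub-staircase sequences of length n are counted by C_n; here n = 5. So Q = C_5 = 42.
P + Q = 132 + 42 = 174.

174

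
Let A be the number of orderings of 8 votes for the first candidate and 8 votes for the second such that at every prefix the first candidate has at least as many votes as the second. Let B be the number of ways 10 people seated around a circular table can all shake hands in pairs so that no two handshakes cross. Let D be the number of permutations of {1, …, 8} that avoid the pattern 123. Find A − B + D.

2818

Reading a vote for the leader as '(' and for the other as ')' turns such a sequence into a balanced string of 8 pairs, so the count is C_8. So A = C_8 = 1430.
Non-crossing handshake pairings of 2n people are counted by C_n; 10 people gives n = 5. So B = C_5 = 42.
For any fixed pattern of length 3, the pattern-avoiding permutations of [8] number C_8. So D = C_8 = 1430.
A − B + D = 1430 − 42 + 1430 = 2818.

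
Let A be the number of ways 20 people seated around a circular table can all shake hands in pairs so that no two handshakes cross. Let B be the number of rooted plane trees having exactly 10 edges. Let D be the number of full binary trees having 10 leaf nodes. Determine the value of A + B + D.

38454

Non-crossing handshake pairings of 2n people are counted by C_n; 20 people gives n = 10. So A = C_10 = 16796.
Rooted ordered trees with n edges are counted by C_n; here n = 10. So B = C_10 = 16796.
Full binary trees with 10 leaves have 10−1 = 9 internal nodes, so there are C_9 of them. So D = C_9 = 4862.
A + B + D = 16796 + 16796 + 4862 = 38454.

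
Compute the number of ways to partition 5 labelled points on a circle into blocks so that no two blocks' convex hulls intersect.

Non-crossing partitions of an n-element set are counted by C_n; here n = 5.
C_5 = C(10,5)/6 = 252/6 = 42.

42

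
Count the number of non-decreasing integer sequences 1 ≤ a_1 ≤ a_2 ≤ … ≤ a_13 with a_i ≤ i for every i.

Such sub-staircase sequences of length n are counted by C_n; here n = 13.
C_13 = 742900.

742900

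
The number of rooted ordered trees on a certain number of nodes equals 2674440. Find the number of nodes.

Rooted ordered trees on m nodes are counted by C_{m−1}, and C_14 = 2674440.
So the index is 14, and the number of nodes is 14 + 1 = 15.

15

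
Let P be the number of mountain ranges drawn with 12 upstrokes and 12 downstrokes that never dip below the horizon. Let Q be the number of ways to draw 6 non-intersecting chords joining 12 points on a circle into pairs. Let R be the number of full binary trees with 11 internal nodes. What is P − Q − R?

Paths of 12 up- and 12 down-steps that never dip below the axis are Dyck paths; their count is C_12. So P = C_12 = 208012.
Pairing 12 circle points by 6 non-crossing chords gives C_6 matchings. So Q = C_6 = 132.
The number of full binary trees on 11 internal nodes is the Catalan number C_11. So R = C_11 = 58786.
P − Q − R = 208012 − 132 − 58786 = 149094.

149094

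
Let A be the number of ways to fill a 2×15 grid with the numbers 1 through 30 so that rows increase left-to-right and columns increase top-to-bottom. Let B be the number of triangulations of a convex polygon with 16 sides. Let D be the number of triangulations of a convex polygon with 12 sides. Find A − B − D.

Standard Young tableaux of shape 2×n are counted by C_n; here n = 15. So A = C_15 = 9694845.
Triangulations of a convex m-gon are counted by C_{m−2}; with m = 16 this is C_14. So B = C_14 = 2674440.
The number of triangulations of a 12-gon is the Catalan number C_10 (index = sides − 2). So D = C_10 = 16796.
A − B − D = 9694845 − 2674440 − 16796 = 7003609.

7003609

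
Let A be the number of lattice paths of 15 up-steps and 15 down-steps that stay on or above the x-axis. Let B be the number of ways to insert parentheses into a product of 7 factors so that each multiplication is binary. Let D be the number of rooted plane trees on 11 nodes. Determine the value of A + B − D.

9678181

Paths of 15 up- and 15 down-steps that never dip below the axis are Dyck paths; their count is C_15. So A = C_15 = 9694845.
Bracketing 7 factors into binary products is counted by C_{7−1} = C_6. So B = C_6 = 132.
A rooted plane tree on 11 nodes has 10 edges, and such trees are counted by C_10. So D = C_10 = 16796.
A + B − D = 9694845 + 132 − 16796 = 9678181.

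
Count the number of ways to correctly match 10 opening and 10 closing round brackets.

16796

A balanced arrangement of 10 bracket pairs is a Dyck word of semilength 10, so the count is C_10.
C_10 = C(20,10)/11 = 184756/11 = 16796.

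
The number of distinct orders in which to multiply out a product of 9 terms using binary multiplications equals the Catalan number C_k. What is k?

8

Bracketing 9 factors into binary products is counted by C_{9−1} = C_8.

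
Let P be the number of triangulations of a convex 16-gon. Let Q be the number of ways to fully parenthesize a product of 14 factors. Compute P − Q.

A convex 16-gon is triangulated into 14 triangles, and the number of such triangulations is the Catalan number C_{16−2} = C_14. So P = C_14 = 2674440.
Parenthesizations of m factors correspond to full binary trees with m leaves, counted by C_{m−1}; m = 14 gives C_13. So Q = C_13 = 742900.
P − Q = 2674440 − 742900 = 1931540.

1931540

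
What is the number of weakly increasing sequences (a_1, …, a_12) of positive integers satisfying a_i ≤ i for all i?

Weakly increasing sequences with a_i ≤ i biject with Dyck paths of semilength 12, so there are C_12.
C_12 = 208012.

208012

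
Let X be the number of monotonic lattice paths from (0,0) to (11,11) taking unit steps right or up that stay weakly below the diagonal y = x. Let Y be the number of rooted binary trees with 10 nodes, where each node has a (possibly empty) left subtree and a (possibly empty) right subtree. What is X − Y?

Sub-diagonal monotone paths from (0,0) to (11,11) biject with Dyck paths of semilength 11, giving C_11. So X = C_11 = 58786.
Rooted binary trees with 10 nodes (each child slot possibly empty) number C_10. So Y = C_10 = 16796.
X − Y = 58786 − 16796 = 41990.

41990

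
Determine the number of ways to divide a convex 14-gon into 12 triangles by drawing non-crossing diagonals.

The number of triangulations of a 14-gon is the Catalan number C_12 (index = sides − 2).
C_12 = 208012.

208012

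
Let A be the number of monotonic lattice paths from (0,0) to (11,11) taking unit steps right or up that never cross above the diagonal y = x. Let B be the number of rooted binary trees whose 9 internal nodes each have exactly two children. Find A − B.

53924

Monotone paths in an n×n grid that stay weakly below the diagonal are counted by C_n; here n = 11. So A = C_11 = 58786.
Full binary trees with n internal nodes are counted by C_n; here n = 9. So B = C_9 = 4862.
A − B = 58786 − 4862 = 53924.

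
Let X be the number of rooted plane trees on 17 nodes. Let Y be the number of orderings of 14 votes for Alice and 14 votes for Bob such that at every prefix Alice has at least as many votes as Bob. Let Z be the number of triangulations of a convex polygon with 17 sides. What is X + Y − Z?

A rooted plane tree on 17 nodes has 16 edges, and such trees are counted by C_16. So X = C_16 = 35357670.
Ballot sequences with n votes each where one side never trails are Dyck words, counted by C_n; here n = 14. So Y = C_14 = 2674440.
A convex 17-gon is triangulated into 15 triangles, and the number of such triangulations is the Catalan number C_{17−2} = C_15. So Z = C_15 = 9694845.
X + Y − Z = 35357670 + 2674440 − 9694845 = 28337265.

28337265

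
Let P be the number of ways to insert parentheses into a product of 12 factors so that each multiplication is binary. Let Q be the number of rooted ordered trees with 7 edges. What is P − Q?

58357

Ways to associate a product of 12 factors correspond to binary trees on 12 leaves, so the count is C_11. So P = C_11 = 58786.
A rooted plane tree with 7 edges has 8 nodes, and the count is C_7. So Q = C_7 = 429.
P − Q = 58786 − 429 = 58357.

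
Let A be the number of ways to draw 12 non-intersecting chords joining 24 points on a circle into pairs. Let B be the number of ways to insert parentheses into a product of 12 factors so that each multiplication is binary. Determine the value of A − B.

149226

Non-crossing perfect matchings of 2n points on a circle are counted by C_n; with 24 points, n = 12. So A = C_12 = 208012.
Bracketing 12 factors into binary products is counted by C_{12−1} = C_11. So B = C_11 = 58786.
A − B = 208012 − 58786 = 149226.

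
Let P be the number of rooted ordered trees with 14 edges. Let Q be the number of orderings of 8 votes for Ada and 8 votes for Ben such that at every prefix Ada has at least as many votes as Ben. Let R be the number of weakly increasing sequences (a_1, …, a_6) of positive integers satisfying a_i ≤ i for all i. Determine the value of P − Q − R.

2672878

A rooted plane tree with 14 edges has 15 nodes, and the count is C_14. So P = C_14 = 2674440.
Reading a vote for the leader as '(' and for the other as ')' turns such a sequence into a balanced string of 8 pairs, so the count is C_8. So Q = C_8 = 1430.
Such sub-staircase sequences of length n are counted by C_n; here n = 6. So R = C_6 = 132.
P − Q − R = 2674440 − 1430 − 132 = 2672878.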